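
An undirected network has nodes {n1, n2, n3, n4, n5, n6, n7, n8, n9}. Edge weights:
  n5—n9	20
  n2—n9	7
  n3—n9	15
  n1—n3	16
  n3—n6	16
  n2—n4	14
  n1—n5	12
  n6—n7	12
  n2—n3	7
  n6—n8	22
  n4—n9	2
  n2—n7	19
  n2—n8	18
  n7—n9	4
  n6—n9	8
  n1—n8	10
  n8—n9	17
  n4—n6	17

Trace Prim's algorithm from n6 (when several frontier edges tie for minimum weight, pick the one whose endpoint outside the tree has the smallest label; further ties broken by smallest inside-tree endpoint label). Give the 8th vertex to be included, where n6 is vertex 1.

n8

Grow the tree from n6 using Prim:
Step 1: cheapest edge leaving the tree is n6—n9 (8); add n9.
Step 2: cheapest edge leaving the tree is n4—n9 (2); add n4.
Step 3: cheapest edge leaving the tree is n7—n9 (4); add n7.
Step 4: cheapest edge leaving the tree is n2—n9 (7); add n2.
Step 5: cheapest edge leaving the tree is n2—n3 (7); add n3.
Step 6: cheapest edge leaving the tree is n1—n3 (16); add n1.
Step 7: cheapest edge leaving the tree is n1—n8 (10); add n8.
Step 8: cheapest edge leaving the tree is n1—n5 (12); add n5.
Vertex order: n6, n9, n4, n7, n2, n3, n1, n8, n5. The 8th vertex is n8.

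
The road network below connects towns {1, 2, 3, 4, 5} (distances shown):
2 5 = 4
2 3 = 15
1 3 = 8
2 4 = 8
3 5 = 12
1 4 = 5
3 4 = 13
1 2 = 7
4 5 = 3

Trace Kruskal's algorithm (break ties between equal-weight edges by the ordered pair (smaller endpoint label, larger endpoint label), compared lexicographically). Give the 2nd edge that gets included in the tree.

2-5

Kruskal's algorithm — process edges by increasing weight (ties by edge label):
4 5 (3): add. Components now {1} {2} {3} {4,5}
2 5 (4): add. Components now {1} {2,4,5} {3}
1 4 (5): add. Components now {1,2,4,5} {3}
1 2 (7): skip — 1 and 2 already connected.
1 3 (8): add. Components now {1,2,3,4,5}
The 2nd edge added is 2 5.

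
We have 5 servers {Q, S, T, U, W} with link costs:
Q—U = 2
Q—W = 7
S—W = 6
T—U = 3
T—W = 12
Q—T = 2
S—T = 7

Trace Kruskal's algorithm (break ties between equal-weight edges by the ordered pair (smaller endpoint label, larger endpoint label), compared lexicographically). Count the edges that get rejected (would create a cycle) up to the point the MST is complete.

Kruskal: consider edges lightest-first.
Q—T (2): add — endpoints in different components.
Q—U (2): add — endpoints in different components.
T—U (3): skip — U and T already connected.
S—W (6): add — endpoints in different components.
Q—W (7): add — endpoints in different components.
Edges rejected before the tree was complete: 1.

1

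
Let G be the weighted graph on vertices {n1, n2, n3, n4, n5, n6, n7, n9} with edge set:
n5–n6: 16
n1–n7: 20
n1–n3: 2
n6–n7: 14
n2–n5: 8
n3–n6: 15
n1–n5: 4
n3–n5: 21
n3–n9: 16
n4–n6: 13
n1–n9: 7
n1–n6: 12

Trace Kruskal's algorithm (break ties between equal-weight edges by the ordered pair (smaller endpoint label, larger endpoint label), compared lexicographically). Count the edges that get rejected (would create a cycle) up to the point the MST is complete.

0

Kruskal's algorithm — process edges by increasing weight (ties by edge label):
n1–n3 (2): add — endpoints in different components.
n1–n5 (4): add — endpoints in different components.
n1–n9 (7): add — endpoints in different components.
n2–n5 (8): add — endpoints in different components.
n1–n6 (12): add — endpoints in different components.
n4–n6 (13): add — endpoints in different components.
n6–n7 (14): add — endpoints in different components.
Edges rejected before the tree was complete: 0.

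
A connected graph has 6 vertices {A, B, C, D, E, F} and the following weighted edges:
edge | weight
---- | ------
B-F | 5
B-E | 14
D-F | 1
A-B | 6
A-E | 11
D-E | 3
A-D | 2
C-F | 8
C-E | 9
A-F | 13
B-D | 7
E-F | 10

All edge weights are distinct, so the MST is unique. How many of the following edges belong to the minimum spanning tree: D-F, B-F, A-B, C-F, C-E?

3

Kruskal's algorithm — process edges by increasing weight (ties by edge label):
D-F (1): add. Components now {A} {B} {C} {D,F} {E}
A-D (2): add. Components now {A,D,F} {B} {C} {E}
D-E (3): add. Components now {A,D,E,F} {B} {C}
B-F (5): add. Components now {A,B,D,E,F} {C}
A-B (6): skip — A and B already connected.
B-D (7): skip — B and D already connected.
C-F (8): add. Components now {A,B,C,D,E,F}
MST edge set: {D-F, A-D, D-E, B-F, C-F}.
Of the listed edges, {D-F, B-F, C-F} are in the MST → 3.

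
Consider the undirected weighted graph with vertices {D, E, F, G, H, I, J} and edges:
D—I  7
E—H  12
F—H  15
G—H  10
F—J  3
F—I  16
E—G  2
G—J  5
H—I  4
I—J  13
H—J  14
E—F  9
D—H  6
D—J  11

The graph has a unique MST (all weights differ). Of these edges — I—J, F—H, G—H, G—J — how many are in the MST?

2

Kruskal's algorithm — process edges by increasing weight (ties by edge label):
E—G (2): add. Components now {D} {E,G} {F} {H} {I} {J}
F—J (3): add. Components now {D} {E,G} {F,J} {H} {I}
H—I (4): add. Components now {D} {E,G} {F,J} {H,I}
G—J (5): add. Components now {D} {E,F,G,J} {H,I}
D—H (6): add. Components now {D,H,I} {E,F,G,J}
D—I (7): skip — D and I already connected.
E—F (9): skip — E and F already connected.
G—H (10): add. Components now {D,E,F,G,H,I,J}
MST edge set: {E—G, F—J, H—I, G—J, D—H, G—H}.
Of the listed edges, {G—H, G—J} are in the MST → 2.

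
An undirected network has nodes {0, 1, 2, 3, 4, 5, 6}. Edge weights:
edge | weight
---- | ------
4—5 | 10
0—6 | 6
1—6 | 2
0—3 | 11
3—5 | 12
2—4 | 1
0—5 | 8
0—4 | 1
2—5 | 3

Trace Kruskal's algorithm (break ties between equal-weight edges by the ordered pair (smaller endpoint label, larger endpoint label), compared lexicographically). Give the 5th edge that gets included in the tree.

Kruskal's algorithm — process edges by increasing weight (ties by edge label):
0—4 (1): add — endpoints in different components.
2—4 (1): add — endpoints in different components.
1—6 (2): add — endpoints in different components.
2—5 (3): add — endpoints in different components.
0—6 (6): add — endpoints in different components.
0—5 (8): skip — 0 and 5 already connected.
4—5 (10): skip — 4 and 5 already connected.
0—3 (11): add — endpoints in different components.
The 5th edge added is 0—6.

0-6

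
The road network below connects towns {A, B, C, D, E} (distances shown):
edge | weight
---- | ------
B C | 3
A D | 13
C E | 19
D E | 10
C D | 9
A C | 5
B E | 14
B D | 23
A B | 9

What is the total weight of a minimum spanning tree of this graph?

27

Prim, starting at A.
Step 1: frontier [A C 5, A B 9, A D 13] → take A C (5); add C.
Step 2: frontier [A B 9, A D 13, B C 3, C D 9, C E 19] → take B C (3); add B.
Step 3: frontier [A D 13, B E 14, B D 23, C D 9, C E 19] → take C D (9); add D.
Step 4: frontier [B E 14, C E 19, D E 10] → take D E (10); add E.
MST edges: A C, B C, C D, D E; total weight 5+3+9+10 = 27.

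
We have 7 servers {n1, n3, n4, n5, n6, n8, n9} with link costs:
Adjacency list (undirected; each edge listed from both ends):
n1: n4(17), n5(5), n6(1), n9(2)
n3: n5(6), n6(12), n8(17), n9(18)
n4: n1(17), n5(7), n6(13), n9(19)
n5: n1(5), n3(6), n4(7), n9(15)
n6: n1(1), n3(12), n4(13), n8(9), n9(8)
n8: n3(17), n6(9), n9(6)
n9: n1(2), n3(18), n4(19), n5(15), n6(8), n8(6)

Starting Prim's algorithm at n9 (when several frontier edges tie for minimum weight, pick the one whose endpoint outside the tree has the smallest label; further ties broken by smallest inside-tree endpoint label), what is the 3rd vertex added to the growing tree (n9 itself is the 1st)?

Grow the tree from n9 using Prim:
Step 1: cheapest edge leaving the tree is n1-n9 (2); add n1.
Step 2: cheapest edge leaving the tree is n1-n6 (1); add n6.
Step 3: cheapest edge leaving the tree is n1-n5 (5); add n5.
Step 4: cheapest edge leaving the tree is n3-n5 (6); add n3.
Step 5: cheapest edge leaving the tree is n8-n9 (6); add n8.
Step 6: cheapest edge leaving the tree is n4-n5 (7); add n4.
Vertex order: n9, n1, n6, n5, n3, n8, n4. The 3rd vertex is n6.

n6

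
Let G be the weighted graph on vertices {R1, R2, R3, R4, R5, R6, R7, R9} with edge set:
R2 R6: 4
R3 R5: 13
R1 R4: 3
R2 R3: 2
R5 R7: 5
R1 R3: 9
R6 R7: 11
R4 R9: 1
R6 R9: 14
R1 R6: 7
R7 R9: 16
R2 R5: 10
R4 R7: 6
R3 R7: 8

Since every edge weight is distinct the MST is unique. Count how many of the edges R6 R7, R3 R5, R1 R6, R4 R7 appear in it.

Sort edges by weight, then run Kruskal:
R4 R9 (1): add — endpoints in different components.
R2 R3 (2): add — endpoints in different components.
R1 R4 (3): add — endpoints in different components.
R2 R6 (4): add — endpoints in different components.
R5 R7 (5): add — endpoints in different components.
R4 R7 (6): add — endpoints in different components.
R1 R6 (7): add — endpoints in different components.
MST edge set: {R4 R9, R2 R3, R1 R4, R2 R6, R5 R7, R4 R7, R1 R6}.
Of the listed edges, {R1 R6, R4 R7} are in the MST → 2.

2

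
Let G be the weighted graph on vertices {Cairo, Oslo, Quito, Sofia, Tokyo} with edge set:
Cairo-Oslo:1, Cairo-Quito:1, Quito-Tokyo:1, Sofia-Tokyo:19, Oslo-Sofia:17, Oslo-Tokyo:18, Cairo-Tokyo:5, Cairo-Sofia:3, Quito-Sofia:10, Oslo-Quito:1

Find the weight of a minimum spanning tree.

6

Kruskal: consider edges lightest-first.
Cairo-Oslo (1): add — endpoints in different components.
Cairo-Quito (1): add — endpoints in different components.
Oslo-Quito (1): skip — Oslo and Quito already connected.
Quito-Tokyo (1): add — endpoints in different components.
Cairo-Sofia (3): add — endpoints in different components.
MST edges: Cairo-Oslo, Cairo-Quito, Quito-Tokyo, Cairo-Sofia; total weight 1+1+1+3 = 6.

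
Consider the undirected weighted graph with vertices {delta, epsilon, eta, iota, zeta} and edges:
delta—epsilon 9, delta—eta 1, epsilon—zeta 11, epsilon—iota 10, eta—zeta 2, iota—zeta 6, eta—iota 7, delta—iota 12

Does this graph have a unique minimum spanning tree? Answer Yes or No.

Yes

Kruskal's algorithm — process edges by increasing weight (ties by edge label):
delta—eta (1): add — endpoints in different components.
eta—zeta (2): add — endpoints in different components.
iota—zeta (6): add — endpoints in different components.
eta—iota (7): skip — iota and eta already connected.
delta—epsilon (9): add — endpoints in different components.
Every non-tree edge has weight strictly greater than the heaviest edge on the tree path between its endpoints, so the MST is unique.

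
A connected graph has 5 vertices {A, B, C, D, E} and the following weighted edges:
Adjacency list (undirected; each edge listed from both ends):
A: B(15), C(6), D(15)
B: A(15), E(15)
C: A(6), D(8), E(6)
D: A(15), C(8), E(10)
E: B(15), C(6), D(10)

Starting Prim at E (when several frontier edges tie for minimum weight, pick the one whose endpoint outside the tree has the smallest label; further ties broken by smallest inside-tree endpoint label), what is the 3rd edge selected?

Grow the tree from E using Prim:
Step 1: cheapest edge leaving the tree is C E (6); add C.
Step 2: cheapest edge leaving the tree is A C (6); add A.
Step 3: cheapest edge leaving the tree is C D (8); add D.
Step 4: cheapest edge leaving the tree is A B (15); add B.
The 3rd edge added is C D.

C-D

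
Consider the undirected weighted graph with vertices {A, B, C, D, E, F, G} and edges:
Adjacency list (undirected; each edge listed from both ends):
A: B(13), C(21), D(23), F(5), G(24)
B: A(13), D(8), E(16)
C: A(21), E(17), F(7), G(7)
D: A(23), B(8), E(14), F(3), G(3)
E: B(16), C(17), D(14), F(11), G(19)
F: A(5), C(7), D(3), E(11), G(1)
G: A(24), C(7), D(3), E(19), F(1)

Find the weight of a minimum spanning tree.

Kruskal's algorithm — process edges by increasing weight (ties by edge label):
F G (1): add. Components now {A} {B} {C} {D} {E} {F,G}
D F (3): add. Components now {A} {B} {C} {D,F,G} {E}
D G (3): skip — D and G already connected.
A F (5): add. Components now {A,D,F,G} {B} {C} {E}
C F (7): add. Components now {A,C,D,F,G} {B} {E}
C G (7): skip — C and G already connected.
B D (8): add. Components now {A,B,C,D,F,G} {E}
E F (11): add. Components now {A,B,C,D,E,F,G}
MST edges: F G, D F, A F, C F, B D, E F; total weight 1+3+5+7+8+11 = 35.

35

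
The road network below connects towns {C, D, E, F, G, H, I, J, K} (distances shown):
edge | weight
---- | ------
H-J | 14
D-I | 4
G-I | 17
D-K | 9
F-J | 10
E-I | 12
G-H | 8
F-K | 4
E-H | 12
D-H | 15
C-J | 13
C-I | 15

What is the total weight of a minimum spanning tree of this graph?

72

Prim's algorithm from K:
Step 1: cheapest edge leaving the tree is F-K (4); add F.
Step 2: cheapest edge leaving the tree is D-K (9); add D.
Step 3: cheapest edge leaving the tree is D-I (4); add I.
Step 4: cheapest edge leaving the tree is F-J (10); add J.
Step 5: cheapest edge leaving the tree is E-I (12); add E.
Step 6: cheapest edge leaving the tree is E-H (12); add H.
Step 7: cheapest edge leaving the tree is G-H (8); add G.
Step 8: cheapest edge leaving the tree is C-J (13); add C.
MST edges: F-K, D-K, D-I, F-J, E-I, E-H, G-H, C-J; total weight 4+9+4+10+12+12+8+13 = 72.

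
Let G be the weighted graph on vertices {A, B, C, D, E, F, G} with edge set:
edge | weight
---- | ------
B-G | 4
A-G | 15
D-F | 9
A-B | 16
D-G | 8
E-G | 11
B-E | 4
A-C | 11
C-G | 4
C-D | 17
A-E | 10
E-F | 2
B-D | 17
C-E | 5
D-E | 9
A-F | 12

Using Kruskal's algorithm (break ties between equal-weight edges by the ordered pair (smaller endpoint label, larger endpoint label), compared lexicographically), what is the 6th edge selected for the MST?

A-E

Kruskal: consider edges lightest-first.
E-F (2): add. Components now {A} {B} {C} {D} {E,F} {G}
B-E (4): add. Components now {A} {B,E,F} {C} {D} {G}
B-G (4): add. Components now {A} {B,E,F,G} {C} {D}
C-G (4): add. Components now {A} {B,C,E,F,G} {D}
C-E (5): skip — C and E already connected.
D-G (8): add. Components now {A} {B,C,D,E,F,G}
D-E (9): skip — D and E already connected.
D-F (9): skip — D and F already connected.
A-E (10): add. Components now {A,B,C,D,E,F,G}
The 6th edge added is A-E.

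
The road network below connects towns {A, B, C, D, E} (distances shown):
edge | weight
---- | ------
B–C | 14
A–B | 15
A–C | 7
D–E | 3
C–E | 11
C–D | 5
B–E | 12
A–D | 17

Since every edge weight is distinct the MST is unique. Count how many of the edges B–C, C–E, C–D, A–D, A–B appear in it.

1

Sort edges by weight, then run Kruskal:
D–E (3): add — endpoints in different components.
C–D (5): add — endpoints in different components.
A–C (7): add — endpoints in different components.
C–E (11): skip — C and E already connected.
B–E (12): add — endpoints in different components.
MST edge set: {D–E, C–D, A–C, B–E}.
Of the listed edges, {C–D} are in the MST → 1.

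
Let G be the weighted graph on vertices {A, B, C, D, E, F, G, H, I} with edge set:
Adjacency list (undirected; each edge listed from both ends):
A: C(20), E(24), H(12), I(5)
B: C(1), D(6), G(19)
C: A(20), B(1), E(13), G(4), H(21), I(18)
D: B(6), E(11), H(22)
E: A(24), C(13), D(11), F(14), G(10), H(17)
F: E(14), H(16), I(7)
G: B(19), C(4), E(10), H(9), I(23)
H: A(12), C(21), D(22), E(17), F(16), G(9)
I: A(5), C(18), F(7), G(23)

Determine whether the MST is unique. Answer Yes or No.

Kruskal: consider edges lightest-first.
B—C (1): add — endpoints in different components.
C—G (4): add — endpoints in different components.
A—I (5): add — endpoints in different components.
B—D (6): add — endpoints in different components.
F—I (7): add — endpoints in different components.
G—H (9): add — endpoints in different components.
E—G (10): add — endpoints in different components.
D—E (11): skip — D and E already connected.
A—H (12): add — endpoints in different components.
Every non-tree edge has weight strictly greater than the heaviest edge on the tree path between its endpoints, so the MST is unique.

Yes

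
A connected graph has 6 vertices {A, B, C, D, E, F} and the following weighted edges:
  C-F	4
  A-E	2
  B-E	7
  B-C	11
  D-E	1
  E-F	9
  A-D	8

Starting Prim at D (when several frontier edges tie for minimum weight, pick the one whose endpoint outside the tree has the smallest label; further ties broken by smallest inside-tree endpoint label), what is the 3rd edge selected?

Prim, starting at D.
Step 1: cheapest edge leaving the tree is D-E (1); add E.
Step 2: cheapest edge leaving the tree is A-E (2); add A.
Step 3: cheapest edge leaving the tree is B-E (7); add B.
Step 4: cheapest edge leaving the tree is E-F (9); add F.
Step 5: cheapest edge leaving the tree is C-F (4); add C.
The 3rd edge added is B-E.

B-E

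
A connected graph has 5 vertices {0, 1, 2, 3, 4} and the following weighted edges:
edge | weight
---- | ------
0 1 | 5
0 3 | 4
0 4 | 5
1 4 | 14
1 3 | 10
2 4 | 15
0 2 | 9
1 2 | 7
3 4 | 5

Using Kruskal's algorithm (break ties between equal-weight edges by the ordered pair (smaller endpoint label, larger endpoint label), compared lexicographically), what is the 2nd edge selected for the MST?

Sort edges by weight, then run Kruskal:
0 3 (4): add — endpoints in different components.
0 1 (5): add — endpoints in different components.
0 4 (5): add — endpoints in different components.
3 4 (5): skip — 3 and 4 already connected.
1 2 (7): add — endpoints in different components.
The 2nd edge added is 0 1.

0-1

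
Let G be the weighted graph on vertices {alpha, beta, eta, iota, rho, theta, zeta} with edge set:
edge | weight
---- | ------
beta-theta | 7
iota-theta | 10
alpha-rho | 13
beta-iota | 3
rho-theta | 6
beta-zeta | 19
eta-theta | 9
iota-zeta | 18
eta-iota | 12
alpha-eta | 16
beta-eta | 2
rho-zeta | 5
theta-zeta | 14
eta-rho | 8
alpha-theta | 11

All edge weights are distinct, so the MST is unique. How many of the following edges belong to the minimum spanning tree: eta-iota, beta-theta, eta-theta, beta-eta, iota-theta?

2

Kruskal's algorithm — process edges by increasing weight (ties by edge label):
beta-eta (2): add. Components now {iota} {theta} {beta,eta} {rho} {alpha} {zeta}
beta-iota (3): add. Components now {beta,eta,iota} {theta} {rho} {alpha} {zeta}
rho-zeta (5): add. Components now {beta,eta,iota} {theta} {rho,zeta} {alpha}
rho-theta (6): add. Components now {beta,eta,iota} {rho,theta,zeta} {alpha}
beta-theta (7): add. Components now {beta,eta,iota,rho,theta,zeta} {alpha}
eta-rho (8): skip — rho and eta already connected.
eta-theta (9): skip — theta and eta already connected.
iota-theta (10): skip — iota and theta already connected.
alpha-theta (11): add. Components now {alpha,beta,eta,iota,rho,theta,zeta}
MST edge set: {beta-eta, beta-iota, rho-zeta, rho-theta, beta-theta, alpha-theta}.
Of the listed edges, {beta-theta, beta-eta} are in the MST → 2.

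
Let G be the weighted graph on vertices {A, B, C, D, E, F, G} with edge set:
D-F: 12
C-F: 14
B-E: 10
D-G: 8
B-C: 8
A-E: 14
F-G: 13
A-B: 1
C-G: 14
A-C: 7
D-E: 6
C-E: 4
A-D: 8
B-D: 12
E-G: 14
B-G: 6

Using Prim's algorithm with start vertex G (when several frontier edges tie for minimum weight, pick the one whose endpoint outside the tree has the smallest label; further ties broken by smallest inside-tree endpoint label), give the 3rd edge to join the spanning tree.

Grow the tree from G using Prim:
Step 1: cheapest edge leaving the tree is B-G (6); add B.
Step 2: cheapest edge leaving the tree is A-B (1); add A.
Step 3: cheapest edge leaving the tree is A-C (7); add C.
Step 4: cheapest edge leaving the tree is C-E (4); add E.
Step 5: cheapest edge leaving the tree is D-E (6); add D.
Step 6: cheapest edge leaving the tree is D-F (12); add F.
The 3rd edge added is A-C.

A-C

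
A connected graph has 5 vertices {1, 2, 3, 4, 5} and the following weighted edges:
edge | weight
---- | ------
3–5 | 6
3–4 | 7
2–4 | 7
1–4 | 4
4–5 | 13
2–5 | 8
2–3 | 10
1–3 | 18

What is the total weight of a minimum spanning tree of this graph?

Grow the tree from 5 using Prim:
Step 1: cheapest edge leaving the tree is 3–5 (6); add 3.
Step 2: cheapest edge leaving the tree is 3–4 (7); add 4.
Step 3: cheapest edge leaving the tree is 1–4 (4); add 1.
Step 4: cheapest edge leaving the tree is 2–4 (7); add 2.
MST edges: 3–5, 3–4, 1–4, 2–4; total weight 6+7+4+7 = 24.

24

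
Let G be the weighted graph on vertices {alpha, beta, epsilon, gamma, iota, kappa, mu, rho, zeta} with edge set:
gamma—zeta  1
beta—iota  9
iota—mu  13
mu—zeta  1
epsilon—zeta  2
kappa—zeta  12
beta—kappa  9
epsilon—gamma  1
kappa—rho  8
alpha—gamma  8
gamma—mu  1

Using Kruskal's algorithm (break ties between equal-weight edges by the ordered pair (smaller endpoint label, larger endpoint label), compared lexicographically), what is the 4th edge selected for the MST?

Kruskal's algorithm — process edges by increasing weight (ties by edge label):
epsilon—gamma (1): add — endpoints in different components.
gamma—mu (1): add — endpoints in different components.
gamma—zeta (1): add — endpoints in different components.
mu—zeta (1): skip — mu and zeta already connected.
epsilon—zeta (2): skip — epsilon and zeta already connected.
alpha—gamma (8): add — endpoints in different components.
kappa—rho (8): add — endpoints in different components.
beta—iota (9): add — endpoints in different components.
beta—kappa (9): add — endpoints in different components.
kappa—zeta (12): add — endpoints in different components.
The 4th edge added is alpha—gamma.

alpha-gamma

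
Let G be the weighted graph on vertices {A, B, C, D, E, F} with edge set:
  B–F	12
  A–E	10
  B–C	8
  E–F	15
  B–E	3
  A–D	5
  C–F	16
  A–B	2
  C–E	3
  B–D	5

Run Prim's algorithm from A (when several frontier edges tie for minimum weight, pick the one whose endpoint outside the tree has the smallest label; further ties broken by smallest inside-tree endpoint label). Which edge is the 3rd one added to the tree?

C-E

Prim, starting at A.
Step 1: cheapest edge leaving the tree is A–B (2); add B.
Step 2: cheapest edge leaving the tree is B–E (3); add E.
Step 3: cheapest edge leaving the tree is C–E (3); add C.
Step 4: cheapest edge leaving the tree is A–D (5); add D.
Step 5: cheapest edge leaving the tree is B–F (12); add F.
The 3rd edge added is C–E.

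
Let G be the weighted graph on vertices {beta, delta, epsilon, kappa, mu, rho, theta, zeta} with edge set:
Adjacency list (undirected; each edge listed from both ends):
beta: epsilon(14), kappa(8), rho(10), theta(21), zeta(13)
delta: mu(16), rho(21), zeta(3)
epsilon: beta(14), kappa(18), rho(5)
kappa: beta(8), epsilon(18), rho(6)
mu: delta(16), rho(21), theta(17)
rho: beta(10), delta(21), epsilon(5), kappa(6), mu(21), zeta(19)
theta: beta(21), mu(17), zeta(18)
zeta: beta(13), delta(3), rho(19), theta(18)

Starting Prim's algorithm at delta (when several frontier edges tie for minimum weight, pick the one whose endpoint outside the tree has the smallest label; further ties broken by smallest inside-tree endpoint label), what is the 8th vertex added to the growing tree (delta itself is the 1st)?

theta

Grow the tree from delta using Prim:
Step 1: cheapest edge leaving the tree is delta—zeta (3); add zeta.
Step 2: cheapest edge leaving the tree is beta—zeta (13); add beta.
Step 3: cheapest edge leaving the tree is beta—kappa (8); add kappa.
Step 4: cheapest edge leaving the tree is kappa—rho (6); add rho.
Step 5: cheapest edge leaving the tree is epsilon—rho (5); add epsilon.
Step 6: cheapest edge leaving the tree is delta—mu (16); add mu.
Step 7: cheapest edge leaving the tree is mu—theta (17); add theta.
Vertex order: delta, zeta, beta, kappa, rho, epsilon, mu, theta. The 8th vertex is theta.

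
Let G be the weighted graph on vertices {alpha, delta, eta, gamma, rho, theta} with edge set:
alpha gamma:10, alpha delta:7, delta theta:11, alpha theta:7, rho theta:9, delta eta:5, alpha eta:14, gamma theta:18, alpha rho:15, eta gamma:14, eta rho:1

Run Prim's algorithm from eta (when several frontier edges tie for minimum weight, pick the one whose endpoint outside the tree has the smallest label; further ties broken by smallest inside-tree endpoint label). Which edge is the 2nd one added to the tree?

Prim, starting at eta.
Step 1: cheapest edge leaving the tree is eta rho (1); add rho.
Step 2: cheapest edge leaving the tree is delta eta (5); add delta.
Step 3: cheapest edge leaving the tree is alpha delta (7); add alpha.
Step 4: cheapest edge leaving the tree is alpha theta (7); add theta.
Step 5: cheapest edge leaving the tree is alpha gamma (10); add gamma.
The 2nd edge added is delta eta.

delta-eta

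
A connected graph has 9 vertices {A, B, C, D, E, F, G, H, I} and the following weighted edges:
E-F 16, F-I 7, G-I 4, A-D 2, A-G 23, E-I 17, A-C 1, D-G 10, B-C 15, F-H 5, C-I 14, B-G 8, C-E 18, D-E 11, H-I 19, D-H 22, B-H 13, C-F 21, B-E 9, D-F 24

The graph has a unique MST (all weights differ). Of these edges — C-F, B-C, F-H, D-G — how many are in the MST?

Sort edges by weight, then run Kruskal:
A-C (1): add — endpoints in different components.
A-D (2): add — endpoints in different components.
G-I (4): add — endpoints in different components.
F-H (5): add — endpoints in different components.
F-I (7): add — endpoints in different components.
B-G (8): add — endpoints in different components.
B-E (9): add — endpoints in different components.
D-G (10): add — endpoints in different components.
MST edge set: {A-C, A-D, G-I, F-H, F-I, B-G, B-E, D-G}.
Of the listed edges, {F-H, D-G} are in the MST → 2.

2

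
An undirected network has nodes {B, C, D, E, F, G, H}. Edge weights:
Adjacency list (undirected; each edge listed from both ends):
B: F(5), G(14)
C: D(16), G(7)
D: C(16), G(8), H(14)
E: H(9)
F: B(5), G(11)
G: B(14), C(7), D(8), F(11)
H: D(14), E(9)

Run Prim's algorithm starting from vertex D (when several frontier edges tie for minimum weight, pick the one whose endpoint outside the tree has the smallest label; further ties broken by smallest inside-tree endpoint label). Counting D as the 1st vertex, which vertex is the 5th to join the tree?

B

Prim's algorithm from D:
Step 1: frontier [D–G 8, D–H 14, C–D 16] → take D–G (8); add G.
Step 2: frontier [D–H 14, C–D 16, C–G 7, F–G 11, B–G 14] → take C–G (7); add C.
Step 3: frontier [D–H 14, F–G 11, B–G 14] → take F–G (11); add F.
Step 4: frontier [D–H 14, B–F 5, B–G 14] → take B–F (5); add B.
Step 5: frontier [D–H 14] → take D–H (14); add H.
Step 6: frontier [E–H 9] → take E–H (9); add E.
Vertex order: D, G, C, F, B, H, E. The 5th vertex is B.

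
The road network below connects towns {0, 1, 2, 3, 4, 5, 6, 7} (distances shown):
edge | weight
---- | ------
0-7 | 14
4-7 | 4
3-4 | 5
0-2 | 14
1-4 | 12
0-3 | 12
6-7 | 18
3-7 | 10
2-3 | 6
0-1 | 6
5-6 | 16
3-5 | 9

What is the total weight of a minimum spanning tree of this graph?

58

Grow the tree from 2 using Prim:
Step 1: frontier [2-3 6, 0-2 14] → take 2-3 (6); add 3.
Step 2: frontier [0-2 14, 3-4 5, 3-5 9, 3-7 10, 0-3 12] → take 3-4 (5); add 4.
Step 3: frontier [0-2 14, 3-5 9, 3-7 10, 0-3 12, 4-7 4, 1-4 12] → take 4-7 (4); add 7.
Step 4: frontier [0-2 14, 3-5 9, 0-3 12, 1-4 12, 0-7 14, 6-7 18] → take 3-5 (9); add 5.
Step 5: frontier [0-2 14, 0-3 12, 1-4 12, 5-6 16, 0-7 14, 6-7 18] → take 0-3 (12); add 0.
Step 6: frontier [0-1 6, 1-4 12, 5-6 16, 6-7 18] → take 0-1 (6); add 1.
Step 7: frontier [5-6 16, 6-7 18] → take 5-6 (16); add 6.
MST edges: 2-3, 3-4, 4-7, 3-5, 0-3, 0-1, 5-6; total weight 6+5+4+9+12+6+16 = 58.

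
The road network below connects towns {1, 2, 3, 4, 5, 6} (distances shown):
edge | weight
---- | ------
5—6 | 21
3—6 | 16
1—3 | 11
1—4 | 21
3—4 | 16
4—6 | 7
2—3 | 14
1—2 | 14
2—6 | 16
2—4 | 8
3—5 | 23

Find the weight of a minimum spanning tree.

61

Sort edges by weight, then run Kruskal:
4—6 (7): add — endpoints in different components.
2—4 (8): add — endpoints in different components.
1—3 (11): add — endpoints in different components.
1—2 (14): add — endpoints in different components.
2—3 (14): skip — 2 and 3 already connected.
2—6 (16): skip — 2 and 6 already connected.
3—4 (16): skip — 3 and 4 already connected.
3—6 (16): skip — 3 and 6 already connected.
1—4 (21): skip — 1 and 4 already connected.
5—6 (21): add — endpoints in different components.
MST edges: 4—6, 2—4, 1—3, 1—2, 5—6; total weight 7+8+11+14+21 = 61.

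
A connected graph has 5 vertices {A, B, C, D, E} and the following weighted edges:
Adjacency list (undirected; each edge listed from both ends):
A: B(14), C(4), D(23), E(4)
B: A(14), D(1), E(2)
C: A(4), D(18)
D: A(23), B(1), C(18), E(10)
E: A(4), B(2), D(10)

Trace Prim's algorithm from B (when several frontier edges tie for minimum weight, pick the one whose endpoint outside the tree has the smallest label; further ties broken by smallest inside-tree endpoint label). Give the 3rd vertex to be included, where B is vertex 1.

E

Prim's algorithm from B:
Step 1: cheapest edge leaving the tree is B D (1); add D.
Step 2: cheapest edge leaving the tree is B E (2); add E.
Step 3: cheapest edge leaving the tree is A E (4); add A.
Step 4: cheapest edge leaving the tree is A C (4); add C.
Vertex order: B, D, E, A, C. The 3rd vertex is E.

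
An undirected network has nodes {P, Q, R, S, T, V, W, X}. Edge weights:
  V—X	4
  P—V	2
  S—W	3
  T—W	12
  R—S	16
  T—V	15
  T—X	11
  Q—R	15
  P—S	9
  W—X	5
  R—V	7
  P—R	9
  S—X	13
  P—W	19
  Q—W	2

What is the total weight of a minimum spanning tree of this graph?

34

Kruskal's algorithm — process edges by increasing weight (ties by edge label):
P—V (2): add — endpoints in different components.
Q—W (2): add — endpoints in different components.
S—W (3): add — endpoints in different components.
V—X (4): add — endpoints in different components.
W—X (5): add — endpoints in different components.
R—V (7): add — endpoints in different components.
P—R (9): skip — P and R already connected.
P—S (9): skip — P and S already connected.
T—X (11): add — endpoints in different components.
MST edges: P—V, Q—W, S—W, V—X, W—X, R—V, T—X; total weight 2+2+3+4+5+7+11 = 34.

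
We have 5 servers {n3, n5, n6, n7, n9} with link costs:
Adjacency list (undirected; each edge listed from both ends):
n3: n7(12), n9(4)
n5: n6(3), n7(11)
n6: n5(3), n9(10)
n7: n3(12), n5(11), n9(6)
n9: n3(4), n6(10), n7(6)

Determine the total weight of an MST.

Grow the tree from n6 using Prim:
Step 1: frontier [n5-n6 3, n6-n9 10] → take n5-n6 (3); add n5.
Step 2: frontier [n5-n7 11, n6-n9 10] → take n6-n9 (10); add n9.
Step 3: frontier [n5-n7 11, n3-n9 4, n7-n9 6] → take n3-n9 (4); add n3.
Step 4: frontier [n3-n7 12, n5-n7 11, n7-n9 6] → take n7-n9 (6); add n7.
MST edges: n5-n6, n6-n9, n3-n9, n7-n9; total weight 3+10+4+6 = 23.

23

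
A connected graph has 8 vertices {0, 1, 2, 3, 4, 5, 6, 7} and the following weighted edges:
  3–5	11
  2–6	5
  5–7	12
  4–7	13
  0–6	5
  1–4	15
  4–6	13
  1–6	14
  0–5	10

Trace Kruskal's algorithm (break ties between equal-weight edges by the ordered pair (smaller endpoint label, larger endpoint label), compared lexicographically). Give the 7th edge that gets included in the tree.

1-6

Kruskal's algorithm — process edges by increasing weight (ties by edge label):
0–6 (5): add — endpoints in different components.
2–6 (5): add — endpoints in different components.
0–5 (10): add — endpoints in different components.
3–5 (11): add — endpoints in different components.
5–7 (12): add — endpoints in different components.
4–6 (13): add — endpoints in different components.
4–7 (13): skip — 4 and 7 already connected.
1–6 (14): add — endpoints in different components.
The 7th edge added is 1–6.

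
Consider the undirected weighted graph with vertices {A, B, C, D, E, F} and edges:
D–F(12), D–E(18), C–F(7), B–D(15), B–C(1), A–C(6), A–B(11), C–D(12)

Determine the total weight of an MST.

Prim's algorithm from F:
Step 1: cheapest edge leaving the tree is C–F (7); add C.
Step 2: cheapest edge leaving the tree is B–C (1); add B.
Step 3: cheapest edge leaving the tree is A–C (6); add A.
Step 4: cheapest edge leaving the tree is C–D (12); add D.
Step 5: cheapest edge leaving the tree is D–E (18); add E.
MST edges: C–F, B–C, A–C, C–D, D–E; total weight 7+1+6+12+18 = 44.

44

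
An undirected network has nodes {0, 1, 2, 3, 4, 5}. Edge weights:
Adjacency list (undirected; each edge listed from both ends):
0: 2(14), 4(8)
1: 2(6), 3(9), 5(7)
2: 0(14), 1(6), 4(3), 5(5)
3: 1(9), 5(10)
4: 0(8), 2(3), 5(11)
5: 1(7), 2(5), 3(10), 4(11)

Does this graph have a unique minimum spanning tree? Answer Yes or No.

Sort edges by weight, then run Kruskal:
2—4 (3): add — endpoints in different components.
2—5 (5): add — endpoints in different components.
1—2 (6): add — endpoints in different components.
1—5 (7): skip — 1 and 5 already connected.
0—4 (8): add — endpoints in different components.
1—3 (9): add — endpoints in different components.
Every non-tree edge has weight strictly greater than the heaviest edge on the tree path between its endpoints, so the MST is unique.

Yes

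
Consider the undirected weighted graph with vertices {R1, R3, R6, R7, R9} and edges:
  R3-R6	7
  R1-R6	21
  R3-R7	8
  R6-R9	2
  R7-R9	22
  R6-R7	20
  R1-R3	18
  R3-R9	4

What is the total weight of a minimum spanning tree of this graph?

Sort edges by weight, then run Kruskal:
R6-R9 (2): add — endpoints in different components.
R3-R9 (4): add — endpoints in different components.
R3-R6 (7): skip — R6 and R3 already connected.
R3-R7 (8): add — endpoints in different components.
R1-R3 (18): add — endpoints in different components.
MST edges: R6-R9, R3-R9, R3-R7, R1-R3; total weight 2+4+8+18 = 32.

32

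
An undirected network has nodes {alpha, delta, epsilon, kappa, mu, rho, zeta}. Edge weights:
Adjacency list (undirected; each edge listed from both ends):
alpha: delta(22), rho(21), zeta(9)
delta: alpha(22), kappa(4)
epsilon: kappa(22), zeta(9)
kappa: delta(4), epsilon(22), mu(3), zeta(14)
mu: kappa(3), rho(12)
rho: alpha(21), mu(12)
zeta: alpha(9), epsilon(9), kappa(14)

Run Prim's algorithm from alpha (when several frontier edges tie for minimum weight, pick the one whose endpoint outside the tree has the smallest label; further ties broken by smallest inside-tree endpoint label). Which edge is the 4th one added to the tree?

kappa-mu

Prim's algorithm from alpha:
Step 1: frontier [alpha—zeta 9, alpha—rho 21, alpha—delta 22] → take alpha—zeta (9); add zeta.
Step 2: frontier [alpha—rho 21, alpha—delta 22, epsilon—zeta 9, kappa—zeta 14] → take epsilon—zeta (9); add epsilon.
Step 3: frontier [alpha—rho 21, alpha—delta 22, epsilon—kappa 22, kappa—zeta 14] → take kappa—zeta (14); add kappa.
Step 4: frontier [alpha—rho 21, alpha—delta 22, kappa—mu 3, delta—kappa 4] → take kappa—mu (3); add mu.
Step 5: frontier [alpha—rho 21, alpha—delta 22, delta—kappa 4, mu—rho 12] → take delta—kappa (4); add delta.
Step 6: frontier [alpha—rho 21, mu—rho 12] → take mu—rho (12); add rho.
The 4th edge added is kappa—mu.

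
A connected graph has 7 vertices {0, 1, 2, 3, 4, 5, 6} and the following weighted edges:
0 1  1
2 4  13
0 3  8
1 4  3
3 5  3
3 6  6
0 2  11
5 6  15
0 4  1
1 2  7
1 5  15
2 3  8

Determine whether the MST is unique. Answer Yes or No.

Sort edges by weight, then run Kruskal:
0 1 (1): add. Components now {0,1} {2} {3} {4} {5} {6}
0 4 (1): add. Components now {0,1,4} {2} {3} {5} {6}
1 4 (3): skip — 1 and 4 already connected.
3 5 (3): add. Components now {0,1,4} {2} {3,5} {6}
3 6 (6): add. Components now {0,1,4} {2} {3,5,6}
1 2 (7): add. Components now {0,1,2,4} {3,5,6}
0 3 (8): add. Components now {0,1,2,3,4,5,6}
Non-tree edge 2 3 has weight 8, equal to the heaviest edge on its tree cycle — swapping gives another MST of the same weight. Not unique.

No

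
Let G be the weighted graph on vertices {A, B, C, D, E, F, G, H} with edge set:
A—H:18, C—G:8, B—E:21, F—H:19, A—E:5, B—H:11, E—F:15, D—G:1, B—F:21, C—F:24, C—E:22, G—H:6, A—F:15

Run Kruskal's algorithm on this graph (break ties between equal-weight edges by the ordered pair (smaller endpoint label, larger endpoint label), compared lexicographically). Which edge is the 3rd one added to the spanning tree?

G-H

Sort edges by weight, then run Kruskal:
D—G (1): add — endpoints in different components.
A—E (5): add — endpoints in different components.
G—H (6): add — endpoints in different components.
C—G (8): add — endpoints in different components.
B—H (11): add — endpoints in different components.
A—F (15): add — endpoints in different components.
E—F (15): skip — E and F already connected.
A—H (18): add — endpoints in different components.
The 3rd edge added is G—H.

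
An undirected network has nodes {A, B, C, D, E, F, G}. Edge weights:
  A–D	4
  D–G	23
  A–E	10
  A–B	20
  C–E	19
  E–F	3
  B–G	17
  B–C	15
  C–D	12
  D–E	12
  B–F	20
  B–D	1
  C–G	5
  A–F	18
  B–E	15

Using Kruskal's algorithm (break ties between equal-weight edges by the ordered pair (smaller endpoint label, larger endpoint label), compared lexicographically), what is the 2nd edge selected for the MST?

Sort edges by weight, then run Kruskal:
B–D (1): add — endpoints in different components.
E–F (3): add — endpoints in different components.
A–D (4): add — endpoints in different components.
C–G (5): add — endpoints in different components.
A–E (10): add — endpoints in different components.
C–D (12): add — endpoints in different components.
The 2nd edge added is E–F.

E-F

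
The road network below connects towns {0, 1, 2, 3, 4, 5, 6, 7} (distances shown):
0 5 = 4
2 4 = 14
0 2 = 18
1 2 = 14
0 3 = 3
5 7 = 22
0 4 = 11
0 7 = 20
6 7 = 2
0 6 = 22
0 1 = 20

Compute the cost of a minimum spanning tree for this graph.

68

Sort edges by weight, then run Kruskal:
6 7 (2): add — endpoints in different components.
0 3 (3): add — endpoints in different components.
0 5 (4): add — endpoints in different components.
0 4 (11): add — endpoints in different components.
1 2 (14): add — endpoints in different components.
2 4 (14): add — endpoints in different components.
0 2 (18): skip — 0 and 2 already connected.
0 1 (20): skip — 0 and 1 already connected.
0 7 (20): add — endpoints in different components.
MST edges: 6 7, 0 3, 0 5, 0 4, 1 2, 2 4, 0 7; total weight 2+3+4+11+14+14+20 = 68.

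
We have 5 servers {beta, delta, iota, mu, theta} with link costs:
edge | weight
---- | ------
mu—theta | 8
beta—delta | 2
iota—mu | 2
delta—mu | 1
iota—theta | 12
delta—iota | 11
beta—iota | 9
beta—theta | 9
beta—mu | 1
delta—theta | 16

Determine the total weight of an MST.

12

Prim's algorithm from beta:
Step 1: cheapest edge leaving the tree is beta—mu (1); add mu.
Step 2: cheapest edge leaving the tree is delta—mu (1); add delta.
Step 3: cheapest edge leaving the tree is iota—mu (2); add iota.
Step 4: cheapest edge leaving the tree is mu—theta (8); add theta.
MST edges: beta—mu, delta—mu, iota—mu, mu—theta; total weight 1+1+2+8 = 12.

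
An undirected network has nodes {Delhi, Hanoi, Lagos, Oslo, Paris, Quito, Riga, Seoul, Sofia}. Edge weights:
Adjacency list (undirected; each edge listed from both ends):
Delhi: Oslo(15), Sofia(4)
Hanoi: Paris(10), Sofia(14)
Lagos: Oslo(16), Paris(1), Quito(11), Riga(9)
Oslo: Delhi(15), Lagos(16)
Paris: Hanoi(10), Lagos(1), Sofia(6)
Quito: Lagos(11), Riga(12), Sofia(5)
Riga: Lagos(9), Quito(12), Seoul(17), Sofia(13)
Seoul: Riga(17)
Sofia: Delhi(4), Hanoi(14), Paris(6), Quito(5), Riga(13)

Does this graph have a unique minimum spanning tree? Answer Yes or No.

Yes

Sort edges by weight, then run Kruskal:
Lagos—Paris (1): add — endpoints in different components.
Delhi—Sofia (4): add — endpoints in different components.
Quito—Sofia (5): add — endpoints in different components.
Paris—Sofia (6): add — endpoints in different components.
Lagos—Riga (9): add — endpoints in different components.
Hanoi—Paris (10): add — endpoints in different components.
Lagos—Quito (11): skip — Quito and Lagos already connected.
Quito—Riga (12): skip — Quito and Riga already connected.
Riga—Sofia (13): skip — Riga and Sofia already connected.
Hanoi—Sofia (14): skip — Sofia and Hanoi already connected.
Delhi—Oslo (15): add — endpoints in different components.
Lagos—Oslo (16): skip — Lagos and Oslo already connected.
Riga—Seoul (17): add — endpoints in different components.
Every non-tree edge has weight strictly greater than the heaviest edge on the tree path between its endpoints, so the MST is unique.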